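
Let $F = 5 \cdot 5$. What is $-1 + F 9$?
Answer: $224$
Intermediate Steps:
$F = 25$
$-1 + F 9 = -1 + 25 \cdot 9 = -1 + 225 = 224$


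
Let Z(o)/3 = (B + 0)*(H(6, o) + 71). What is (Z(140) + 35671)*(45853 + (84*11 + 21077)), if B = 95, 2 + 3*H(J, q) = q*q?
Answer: 130124701464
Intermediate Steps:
H(J, q) = -⅔ + q²/3 (H(J, q) = -⅔ + (q*q)/3 = -⅔ + q²/3)
Z(o) = 20045 + 95*o² (Z(o) = 3*((95 + 0)*((-⅔ + o²/3) + 71)) = 3*(95*(211/3 + o²/3)) = 3*(20045/3 + 95*o²/3) = 20045 + 95*o²)
(Z(140) + 35671)*(45853 + (84*11 + 21077)) = ((20045 + 95*140²) + 35671)*(45853 + (84*11 + 21077)) = ((20045 + 95*19600) + 35671)*(45853 + (924 + 21077)) = ((20045 + 1862000) + 35671)*(45853 + 22001) = (1882045 + 35671)*67854 = 1917716*67854 = 130124701464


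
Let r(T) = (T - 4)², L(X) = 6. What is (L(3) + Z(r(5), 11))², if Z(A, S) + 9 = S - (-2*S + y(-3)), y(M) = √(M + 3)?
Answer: 900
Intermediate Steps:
y(M) = √(3 + M)
r(T) = (-4 + T)²
Z(A, S) = -9 + 3*S (Z(A, S) = -9 + (S - (-2*S + √(3 - 3))) = -9 + (S - (-2*S + √0)) = -9 + (S - (-2*S + 0)) = -9 + (S - (-2)*S) = -9 + (S + 2*S) = -9 + 3*S)
(L(3) + Z(r(5), 11))² = (6 + (-9 + 3*11))² = (6 + (-9 + 33))² = (6 + 24)² = 30² = 900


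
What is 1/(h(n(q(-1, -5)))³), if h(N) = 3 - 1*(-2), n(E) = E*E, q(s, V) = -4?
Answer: 1/125 ≈ 0.0080000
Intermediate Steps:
n(E) = E²
h(N) = 5 (h(N) = 3 + 2 = 5)
1/(h(n(q(-1, -5)))³) = 1/(5³) = 1/125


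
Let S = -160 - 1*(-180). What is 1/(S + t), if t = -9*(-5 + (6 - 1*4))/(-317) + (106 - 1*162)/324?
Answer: 25677/506915 ≈ 0.050653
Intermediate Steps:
S = 20 (S = -160 + 180 = 20)
t = -6625/25677 (t = -9*(-5 + (6 - 4))*(-1/317) + (106 - 162)*(1/324) = -9*(-5 + 2)*(-1/317) - 56*1/324 = -9*(-3)*(-1/317) - 14/81 = 27*(-1/317) - 14/81 = -27/317 - 14/81 = -6625/25677 ≈ -0.25801)
1/(S + t) = 1/(20 - 6625/25677) = 1/(506915/25677) = 25677/506915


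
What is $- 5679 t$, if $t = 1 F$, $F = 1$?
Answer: $-5679$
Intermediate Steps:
$t = 1$ ($t = 1 \cdot 1 = 1$)
$- 5679 t = \left(-5679\right) 1 = -5679$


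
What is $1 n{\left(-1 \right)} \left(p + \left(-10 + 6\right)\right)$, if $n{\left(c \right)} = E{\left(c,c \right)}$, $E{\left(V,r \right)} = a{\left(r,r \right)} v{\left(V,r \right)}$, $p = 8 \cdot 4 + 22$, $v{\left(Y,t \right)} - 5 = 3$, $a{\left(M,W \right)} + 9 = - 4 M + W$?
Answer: $-2400$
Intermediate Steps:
$a{\left(M,W \right)} = -9 + W - 4 M$ ($a{\left(M,W \right)} = -9 - \left(- W + 4 M\right) = -9 + W - 4 M$)
$v{\left(Y,t \right)} = 8$ ($v{\left(Y,t \right)} = 5 + 3 = 8$)
$p = 54$ ($p = 32 + 22 = 54$)
$E{\left(V,r \right)} = -72 - 24 r$ ($E{\left(V,r \right)} = \left(-9 + r - 4 r\right) 8 = \left(-9 - 3 r\right) 8 = -72 - 24 r$)
$n{\left(c \right)} = -72 - 24 c$
$1 n{\left(-1 \right)} \left(p + \left(-10 + 6\right)\right) = 1 \left(-72 - -24\right) \left(54 + \left(-10 + 6\right)\right) = 1 \left(-72 + 24\right) \left(54 - 4\right) = 1 \left(\left(-48\right) 50\right) = 1 \left(-2400\right) = -2400$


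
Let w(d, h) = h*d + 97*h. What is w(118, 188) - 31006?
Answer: 9414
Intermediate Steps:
w(d, h) = 97*h + d*h (w(d, h) = d*h + 97*h = 97*h + d*h)
w(118, 188) - 31006 = 188*(97 + 118) - 31006 = 188*215 - 31006 = 40420 - 31006 = 9414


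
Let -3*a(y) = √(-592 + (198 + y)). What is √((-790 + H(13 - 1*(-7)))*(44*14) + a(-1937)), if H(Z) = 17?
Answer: √(-476168 - I*√259) ≈ 0.01 - 690.05*I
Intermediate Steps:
a(y) = -√(-394 + y)/3 (a(y) = -√(-592 + (198 + y))/3 = -√(-394 + y)/3)
√((-790 + H(13 - 1*(-7)))*(44*14) + a(-1937)) = √((-790 + 17)*(44*14) - √(-394 - 1937)/3) = √(-773*616 - I*√259) = √(-476168 - I*√259)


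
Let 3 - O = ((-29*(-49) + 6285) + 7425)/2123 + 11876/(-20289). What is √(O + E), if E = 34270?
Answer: 2*√15893900820948323085/43073547 ≈ 185.11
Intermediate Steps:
O = -152559470/43073547 (O = 3 - (((-29*(-49) + 6285) + 7425)/2123 + 11876/(-20289)) = 3 - (((1421 + 6285) + 7425)*(1/2123) + 11876*(-1/20289)) = 3 - ((7706 + 7425)*(1/2123) - 11876/20289) = 3 - (15131*(1/2123) - 11876/20289) = 3 - (15131/2123 - 11876/20289) = 3 - 1*281780111/43073547 = 3 - 281780111/43073547 = -152559470/43073547 ≈ -3.5418)
√(O + E) = √(-152559470/43073547 + 34270) = √(1475977896220/43073547) = 2*√15893900820948323085/43073547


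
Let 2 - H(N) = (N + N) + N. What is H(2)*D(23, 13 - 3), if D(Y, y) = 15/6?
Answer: -10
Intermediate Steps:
H(N) = 2 - 3*N (H(N) = 2 - ((N + N) + N) = 2 - (2*N + N) = 2 - 3*N)
D(Y, y) = 5/2 (D(Y, y) = 15*(1/6) = 5/2)
H(2)*D(23, 13 - 3) = (2 - 3*2)*(5/2) = (2 - 6)*(5/2) = -4*5/2 = -10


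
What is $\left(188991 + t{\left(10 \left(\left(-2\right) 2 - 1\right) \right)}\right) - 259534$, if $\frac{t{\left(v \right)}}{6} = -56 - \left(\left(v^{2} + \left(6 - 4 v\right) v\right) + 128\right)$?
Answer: $-24847$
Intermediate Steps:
$t{\left(v \right)} = -1104 - 6 v^{2} - 6 v \left(6 - 4 v\right)$ ($t{\left(v \right)} = 6 \left(-56 - \left(\left(v^{2} + \left(6 - 4 v\right) v\right) + 128\right)\right) = 6 \left(-56 - \left(\left(v^{2} + v \left(6 - 4 v\right)\right) + 128\right)\right) = 6 \left(-56 - \left(128 + v^{2} + v \left(6 - 4 v\right)\right)\right) = 6 \left(-184 - v^{2} - v \left(6 - 4 v\right)\right) = -1104 - 6 v^{2} - 6 v \left(6 - 4 v\right)$)
$\left(188991 + t{\left(10 \left(\left(-2\right) 2 - 1\right) \right)}\right) - 259534 = \left(188991 - \left(1104 - 18 \cdot 100 \left(\left(-2\right) 2 - 1\right)^{2} + 36 \cdot 10 \left(\left(-2\right) 2 - 1\right)\right)\right) - 259534 = \left(188991 - \left(1104 - 18 \cdot 100 \left(-4 - 1\right)^{2} + 36 \cdot 10 \left(-4 - 1\right)\right)\right) - 259534 = \left(188991 - \left(1104 - 45000 + 36 \cdot 10 \left(-5\right)\right)\right) - 259534 = \left(188991 - \left(-696 - 45000\right)\right) - 259534 = \left(188991 + \left(-1104 + 1800 + 18 \cdot 2500\right)\right) - 259534 = \left(188991 + \left(-1104 + 1800 + 45000\right)\right) - 259534 = \left(188991 + 45696\right) - 259534 = 234687 - 259534 = -24847$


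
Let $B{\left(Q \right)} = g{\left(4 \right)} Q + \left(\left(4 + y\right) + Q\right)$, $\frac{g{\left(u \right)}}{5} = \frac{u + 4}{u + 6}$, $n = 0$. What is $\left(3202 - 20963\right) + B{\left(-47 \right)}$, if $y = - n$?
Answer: $-17992$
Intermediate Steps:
$y = 0$ ($y = \left(-1\right) 0 = 0$)
$g{\left(u \right)} = \frac{5 \left(4 + u\right)}{6 + u}$ ($g{\left(u \right)} = 5 \frac{u + 4}{u + 6} = 5 \frac{4 + u}{6 + u} = \frac{5 \left(4 + u\right)}{6 + u}$)
$B{\left(Q \right)} = 4 + 5 Q$ ($B{\left(Q \right)} = \frac{5 \left(4 + 4\right)}{6 + 4} Q + \left(\left(4 + 0\right) + Q\right) = 5 \cdot \frac{1}{10} \cdot 8 Q + \left(4 + Q\right) = 4 Q + \left(4 + Q\right) = 4 + 5 Q$)
$\left(3202 - 20963\right) + B{\left(-47 \right)} = \left(3202 - 20963\right) + \left(4 + 5 \left(-47\right)\right) = -17761 + \left(4 - 235\right) = -17761 - 231 = -17992$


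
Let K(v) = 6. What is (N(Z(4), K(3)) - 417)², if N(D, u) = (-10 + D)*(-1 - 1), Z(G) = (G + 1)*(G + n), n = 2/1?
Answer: 208849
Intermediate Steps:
n = 2 (n = 2*1 = 2)
Z(G) = (1 + G)*(2 + G) (Z(G) = (G + 1)*(G + 2) = (1 + G)*(2 + G))
N(D, u) = 20 - 2*D (N(D, u) = (-10 + D)*(-2) = 20 - 2*D)
(N(Z(4), K(3)) - 417)² = ((20 - 2*(2 + 4² + 3*4)) - 417)² = ((20 - 2*(2 + 16 + 12)) - 417)² = ((20 - 2*30) - 417)² = ((20 - 60) - 417)² = (-40 - 417)² = (-457)² = 208849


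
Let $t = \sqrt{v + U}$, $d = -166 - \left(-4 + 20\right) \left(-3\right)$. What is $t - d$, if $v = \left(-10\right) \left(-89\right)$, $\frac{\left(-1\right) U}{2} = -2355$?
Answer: $118 + 20 \sqrt{14} \approx 192.83$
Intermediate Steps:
$U = 4710$ ($U = \left(-2\right) \left(-2355\right) = 4710$)
$v = 890$
$d = -118$ ($d = -166 - 16 \left(-3\right) = -166 - -48 = -166 + 48 = -118$)
$t = 20 \sqrt{14}$ ($t = \sqrt{890 + 4710} = \sqrt{5600} = 20 \sqrt{14} \approx 74.833$)
$t - d = 20 \sqrt{14} - -118 = 20 \sqrt{14} + 118 = 118 + 20 \sqrt{14}$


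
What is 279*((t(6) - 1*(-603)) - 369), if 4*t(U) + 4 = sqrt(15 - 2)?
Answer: 65007 + 279*sqrt(13)/4 ≈ 65259.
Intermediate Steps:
t(U) = -1 + sqrt(13)/4 (t(U) = -1 + sqrt(15 - 2)/4 = -1 + sqrt(13)/4)
279*((t(6) - 1*(-603)) - 369) = 279*(((-1 + sqrt(13)/4) - 1*(-603)) - 369) = 279*(((-1 + sqrt(13)/4) + 603) - 369) = 279*((602 + sqrt(13)/4) - 369) = 279*(233 + sqrt(13)/4) = 65007 + 279*sqrt(13)/4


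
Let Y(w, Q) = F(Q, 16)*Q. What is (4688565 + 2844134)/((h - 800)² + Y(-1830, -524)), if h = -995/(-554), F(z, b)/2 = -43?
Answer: 2311905846284/209376124649 ≈ 11.042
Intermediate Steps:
F(z, b) = -86 (F(z, b) = 2*(-43) = -86)
h = 995/554 (h = -995*(-1/554) = 995/554 ≈ 1.7960)
Y(w, Q) = -86*Q
(4688565 + 2844134)/((h - 800)² + Y(-1830, -524)) = (4688565 + 2844134)/((995/554 - 800)² - 86*(-524)) = 7532699/((-442205/554)² + 45064) = 7532699/(195545262025/306916 + 45064) = 7532699/(209376124649/306916) = 7532699*(306916/209376124649) = 2311905846284/209376124649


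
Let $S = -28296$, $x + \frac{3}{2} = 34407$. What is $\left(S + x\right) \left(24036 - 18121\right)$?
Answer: $\frac{72275385}{2} \approx 3.6138 \cdot 10^{7}$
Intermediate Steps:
$x = \frac{68811}{2}$ ($x = - \frac{3}{2} + 34407 = \frac{68811}{2} \approx 34406.0$)
$\left(S + x\right) \left(24036 - 18121\right) = \left(-28296 + \frac{68811}{2}\right) \left(24036 - 18121\right) = \frac{12219}{2} \cdot 5915 = \frac{72275385}{2}$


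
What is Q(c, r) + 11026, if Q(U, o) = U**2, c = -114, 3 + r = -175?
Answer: 24022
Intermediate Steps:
r = -178 (r = -3 - 175 = -178)
Q(c, r) + 11026 = (-114)**2 + 11026 = 12996 + 11026 = 24022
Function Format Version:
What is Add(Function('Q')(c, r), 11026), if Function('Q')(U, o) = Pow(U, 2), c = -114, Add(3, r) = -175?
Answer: 24022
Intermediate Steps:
r = -178 (r = Add(-3, -175) = -178)
Add(Function('Q')(c, r), 11026) = Add(Pow(-114, 2), 11026) = Add(12996, 11026) = 24022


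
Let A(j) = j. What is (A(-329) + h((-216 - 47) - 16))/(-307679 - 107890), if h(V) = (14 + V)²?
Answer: -69896/415569 ≈ -0.16819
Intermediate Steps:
(A(-329) + h((-216 - 47) - 16))/(-307679 - 107890) = (-329 + (14 + ((-216 - 47) - 16))²)/(-307679 - 107890) = (-329 + (14 + (-263 - 16))²)/(-415569) = (-329 + (14 - 279)²)*(-1/415569) = (-329 + (-265)²)*(-1/415569) = (-329 + 70225)*(-1/415569) = 69896*(-1/415569) = -69896/415569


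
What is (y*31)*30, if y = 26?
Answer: 24180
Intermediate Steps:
(y*31)*30 = (26*31)*30 = 806*30 = 24180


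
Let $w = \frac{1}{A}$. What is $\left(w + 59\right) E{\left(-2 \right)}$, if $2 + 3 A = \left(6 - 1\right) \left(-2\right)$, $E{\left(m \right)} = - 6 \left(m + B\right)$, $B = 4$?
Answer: $-705$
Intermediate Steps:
$E{\left(m \right)} = -24 - 6 m$ ($E{\left(m \right)} = - 6 \left(m + 4\right) = - 6 \left(4 + m\right) = -24 - 6 m$)
$A = -4$ ($A = - \frac{2}{3} + \frac{\left(6 - 1\right) \left(-2\right)}{3} = - \frac{2}{3} + \frac{5 \left(-2\right)}{3} = - \frac{2}{3} + \frac{1}{3} \left(-10\right) = - \frac{2}{3} - \frac{10}{3} = -4$)
$w = - \frac{1}{4}$ ($w = \frac{1}{-4} = - \frac{1}{4} \approx -0.25$)
$\left(w + 59\right) E{\left(-2 \right)} = \left(- \frac{1}{4} + 59\right) \left(-24 - -12\right) = \frac{235 \left(-24 + 12\right)}{4} = \frac{235}{4} \left(-12\right) = -705$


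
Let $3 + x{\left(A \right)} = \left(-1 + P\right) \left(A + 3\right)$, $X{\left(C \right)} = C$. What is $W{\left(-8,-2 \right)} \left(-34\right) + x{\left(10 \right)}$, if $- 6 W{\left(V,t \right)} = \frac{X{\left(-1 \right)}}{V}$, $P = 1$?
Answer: $- \frac{55}{24} \approx -2.2917$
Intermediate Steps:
$x{\left(A \right)} = -3$ ($x{\left(A \right)} = -3 + \left(-1 + 1\right) \left(A + 3\right) = -3 + 0 \left(3 + A\right) = -3 + 0 = -3$)
$W{\left(V,t \right)} = \frac{1}{6 V}$ ($W{\left(V,t \right)} = - \frac{\left(-1\right) \frac{1}{V}}{6} = \frac{1}{6 V}$)
$W{\left(-8,-2 \right)} \left(-34\right) + x{\left(10 \right)} = \frac{1}{6 \left(-8\right)} \left(-34\right) - 3 = \frac{1}{6} \left(- \frac{1}{8}\right) \left(-34\right) - 3 = \left(- \frac{1}{48}\right) \left(-34\right) - 3 = \frac{17}{24} - 3 = - \frac{55}{24}$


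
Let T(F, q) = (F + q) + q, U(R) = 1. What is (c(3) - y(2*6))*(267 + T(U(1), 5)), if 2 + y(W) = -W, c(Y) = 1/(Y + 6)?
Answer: 35306/9 ≈ 3922.9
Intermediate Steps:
T(F, q) = F + 2*q
c(Y) = 1/(6 + Y)
y(W) = -2 - W
(c(3) - y(2*6))*(267 + T(U(1), 5)) = (1/(6 + 3) - (-2 - 2*6))*(267 + (1 + 2*5)) = (1/9 - (-2 - 1*12))*(267 + (1 + 10)) = (⅑ - (-2 - 12))*(267 + 11) = (⅑ - 1*(-14))*278 = (⅑ + 14)*278 = (127/9)*278 = 35306/9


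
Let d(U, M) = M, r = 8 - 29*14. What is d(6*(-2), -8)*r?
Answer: 3184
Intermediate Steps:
r = -398 (r = 8 - 406 = -398)
d(6*(-2), -8)*r = -8*(-398) = 3184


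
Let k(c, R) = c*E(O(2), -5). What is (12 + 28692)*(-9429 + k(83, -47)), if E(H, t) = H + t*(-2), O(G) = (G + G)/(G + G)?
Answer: -244443264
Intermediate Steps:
O(G) = 1 (O(G) = (2*G)/((2*G)) = (2*G)*(1/(2*G)) = 1)
E(H, t) = H - 2*t
k(c, R) = 11*c (k(c, R) = c*(1 - 2*(-5)) = c*(1 + 10) = c*11 = 11*c)
(12 + 28692)*(-9429 + k(83, -47)) = (12 + 28692)*(-9429 + 11*83) = 28704*(-9429 + 913) = 28704*(-8516) = -244443264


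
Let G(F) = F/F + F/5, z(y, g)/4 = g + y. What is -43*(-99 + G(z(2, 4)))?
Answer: 20038/5 ≈ 4007.6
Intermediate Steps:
z(y, g) = 4*g + 4*y (z(y, g) = 4*(g + y) = 4*g + 4*y)
G(F) = 1 + F/5 (G(F) = 1 + F*(1/5) = 1 + F/5)
-43*(-99 + G(z(2, 4))) = -43*(-99 + (1 + (4*4 + 4*2)/5)) = -43*(-99 + (1 + (16 + 8)/5)) = -43*(-99 + (1 + (1/5)*24)) = -43*(-99 + (1 + 24/5)) = -43*(-99 + 29/5) = -43*(-466/5) = 20038/5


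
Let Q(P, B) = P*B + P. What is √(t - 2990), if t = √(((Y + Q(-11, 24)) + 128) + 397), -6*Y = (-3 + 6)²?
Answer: √(-11960 + 2*√994)/2 ≈ 54.537*I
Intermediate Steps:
Y = -3/2 (Y = -(-3 + 6)²/6 = -⅙*3² = -⅙*9 = -3/2 ≈ -1.5000)
Q(P, B) = P + B*P (Q(P, B) = B*P + P = P + B*P)
t = √994/2 (t = √(((-3/2 - 11*(1 + 24)) + 128) + 397) = √(((-3/2 - 11*25) + 128) + 397) = √(((-3/2 - 275) + 128) + 397) = √((-553/2 + 128) + 397) = √(-297/2 + 397) = √(497/2) = √994/2 ≈ 15.764)
√(t - 2990) = √(√994/2 - 2990) = √(-2990 + √994/2)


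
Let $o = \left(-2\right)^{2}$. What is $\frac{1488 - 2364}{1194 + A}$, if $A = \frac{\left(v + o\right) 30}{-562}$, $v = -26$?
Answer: $- \frac{20513}{27987} \approx -0.73295$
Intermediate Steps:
$o = 4$
$A = \frac{330}{281}$ ($A = \frac{\left(-26 + 4\right) 30}{-562} = \left(-22\right) 30 \left(- \frac{1}{562}\right) = \left(-660\right) \left(- \frac{1}{562}\right) = \frac{330}{281} \approx 1.1744$)
$\frac{1488 - 2364}{1194 + A} = \frac{1488 - 2364}{1194 + \frac{330}{281}} = - \frac{876}{\frac{335844}{281}} = \left(-876\right) \frac{281}{335844} = - \frac{20513}{27987}$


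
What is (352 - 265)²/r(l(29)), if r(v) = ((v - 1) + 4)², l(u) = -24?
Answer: 841/49 ≈ 17.163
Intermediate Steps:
r(v) = (3 + v)² (r(v) = ((-1 + v) + 4)² = (3 + v)²)
(352 - 265)²/r(l(29)) = (352 - 265)²/((3 - 24)²) = 87²/((-21)²) = 7569/441 = 7569*(1/441) = 841/49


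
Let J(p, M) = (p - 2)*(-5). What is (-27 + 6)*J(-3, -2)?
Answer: -525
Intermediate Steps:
J(p, M) = 10 - 5*p (J(p, M) = (-2 + p)*(-5) = 10 - 5*p)
(-27 + 6)*J(-3, -2) = (-27 + 6)*(10 - 5*(-3)) = -21*(10 + 15) = -21*25 = -525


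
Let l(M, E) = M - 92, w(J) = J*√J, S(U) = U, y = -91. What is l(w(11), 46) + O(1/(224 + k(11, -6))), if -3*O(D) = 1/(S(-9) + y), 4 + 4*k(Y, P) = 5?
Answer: -27599/300 + 11*√11 ≈ -55.514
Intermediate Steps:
k(Y, P) = ¼ (k(Y, P) = -1 + (¼)*5 = -1 + 5/4 = ¼)
w(J) = J^(3/2)
l(M, E) = -92 + M
O(D) = 1/300 (O(D) = -1/(3*(-9 - 91)) = -⅓/(-100) = -⅓*(-1/100) = 1/300)
l(w(11), 46) + O(1/(224 + k(11, -6))) = (-92 + 11^(3/2)) + 1/300 = (-92 + 11*√11) + 1/300 = -27599/300 + 11*√11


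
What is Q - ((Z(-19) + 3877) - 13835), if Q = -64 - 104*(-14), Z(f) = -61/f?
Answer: 215589/19 ≈ 11347.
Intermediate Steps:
Q = 1392 (Q = -64 + 1456 = 1392)
Q - ((Z(-19) + 3877) - 13835) = 1392 - ((-61/(-19) + 3877) - 13835) = 1392 - ((-61*(-1/19) + 3877) - 13835) = 1392 - ((61/19 + 3877) - 13835) = 1392 - (73724/19 - 13835) = 1392 - 1*(-189141/19) = 1392 + 189141/19 = 215589/19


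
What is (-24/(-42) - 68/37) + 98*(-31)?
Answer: -787170/259 ≈ -3039.3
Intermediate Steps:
(-24/(-42) - 68/37) + 98*(-31) = (-24*(-1/42) - 68*1/37) - 3038 = (4/7 - 68/37) - 3038 = -328/259 - 3038 = -787170/259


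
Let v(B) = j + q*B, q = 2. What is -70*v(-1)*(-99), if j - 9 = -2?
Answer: 34650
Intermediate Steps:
j = 7 (j = 9 - 2 = 7)
v(B) = 7 + 2*B
-70*v(-1)*(-99) = -70*(7 + 2*(-1))*(-99) = -70*(7 - 2)*(-99) = -70*5*(-99) = -350*(-99) = 34650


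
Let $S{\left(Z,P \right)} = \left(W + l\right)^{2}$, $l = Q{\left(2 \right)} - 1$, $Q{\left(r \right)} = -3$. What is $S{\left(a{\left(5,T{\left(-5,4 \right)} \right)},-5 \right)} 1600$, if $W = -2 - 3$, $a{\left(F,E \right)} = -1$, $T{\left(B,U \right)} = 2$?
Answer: $129600$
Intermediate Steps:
$W = -5$ ($W = -2 - 3 = -5$)
$l = -4$ ($l = -3 - 1 = -4$)
$S{\left(Z,P \right)} = 81$ ($S{\left(Z,P \right)} = \left(-5 - 4\right)^{2} = \left(-9\right)^{2} = 81$)
$S{\left(a{\left(5,T{\left(-5,4 \right)} \right)},-5 \right)} 1600 = 81 \cdot 1600 = 129600$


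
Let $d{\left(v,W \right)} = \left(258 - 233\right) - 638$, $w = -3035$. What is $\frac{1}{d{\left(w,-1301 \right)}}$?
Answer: $- \frac{1}{613} \approx -0.0016313$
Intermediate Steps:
$d{\left(v,W \right)} = -613$ ($d{\left(v,W \right)} = 25 - 638 = -613$)
$\frac{1}{d{\left(w,-1301 \right)}} = \frac{1}{-613} = - \frac{1}{613}$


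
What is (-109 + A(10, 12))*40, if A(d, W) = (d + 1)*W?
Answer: 920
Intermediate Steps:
A(d, W) = W*(1 + d) (A(d, W) = (1 + d)*W = W*(1 + d))
(-109 + A(10, 12))*40 = (-109 + 12*(1 + 10))*40 = (-109 + 12*11)*40 = (-109 + 132)*40 = 23*40 = 920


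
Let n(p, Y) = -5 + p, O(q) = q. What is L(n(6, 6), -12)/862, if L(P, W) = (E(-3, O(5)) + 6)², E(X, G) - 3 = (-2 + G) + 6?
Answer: 162/431 ≈ 0.37587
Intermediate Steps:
E(X, G) = 7 + G (E(X, G) = 3 + ((-2 + G) + 6) = 3 + (4 + G) = 7 + G)
L(P, W) = 324 (L(P, W) = ((7 + 5) + 6)² = (12 + 6)² = 18² = 324)
L(n(6, 6), -12)/862 = 324/862 = 324*(1/862) = 162/431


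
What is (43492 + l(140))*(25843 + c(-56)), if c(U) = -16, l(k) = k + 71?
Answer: 1128717381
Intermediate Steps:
l(k) = 71 + k
(43492 + l(140))*(25843 + c(-56)) = (43492 + (71 + 140))*(25843 - 16) = (43492 + 211)*25827 = 43703*25827 = 1128717381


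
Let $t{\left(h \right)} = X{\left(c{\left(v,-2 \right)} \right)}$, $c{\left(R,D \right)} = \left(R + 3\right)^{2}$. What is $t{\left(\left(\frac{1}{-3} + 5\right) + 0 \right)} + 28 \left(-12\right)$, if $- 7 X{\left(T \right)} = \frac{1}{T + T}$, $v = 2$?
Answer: $- \frac{117601}{350} \approx -336.0$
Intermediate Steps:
$c{\left(R,D \right)} = \left(3 + R\right)^{2}$
$X{\left(T \right)} = - \frac{1}{14 T}$ ($X{\left(T \right)} = - \frac{1}{7 \left(T + T\right)} = - \frac{1}{7 \cdot 2 T} = - \frac{\frac{1}{2} \frac{1}{T}}{7} = - \frac{1}{14 T}$)
$t{\left(h \right)} = - \frac{1}{350}$ ($t{\left(h \right)} = - \frac{1}{14 \left(3 + 2\right)^{2}} = - \frac{1}{14 \cdot 5^{2}} = - \frac{1}{14 \cdot 25} = \left(- \frac{1}{14}\right) \frac{1}{25} = - \frac{1}{350}$)
$t{\left(\left(\frac{1}{-3} + 5\right) + 0 \right)} + 28 \left(-12\right) = - \frac{1}{350} + 28 \left(-12\right) = - \frac{1}{350} - 336 = - \frac{117601}{350}$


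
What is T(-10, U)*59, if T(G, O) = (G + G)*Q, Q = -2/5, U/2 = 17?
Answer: 472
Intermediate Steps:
U = 34 (U = 2*17 = 34)
Q = -⅖ (Q = -2*⅕ = -⅖ ≈ -0.40000)
T(G, O) = -4*G/5 (T(G, O) = (G + G)*(-⅖) = (2*G)*(-⅖) = -4*G/5)
T(-10, U)*59 = -⅘*(-10)*59 = 8*59 = 472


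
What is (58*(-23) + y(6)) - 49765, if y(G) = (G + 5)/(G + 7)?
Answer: -664276/13 ≈ -51098.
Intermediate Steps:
y(G) = (5 + G)/(7 + G)
(58*(-23) + y(6)) - 49765 = (58*(-23) + (5 + 6)/(7 + 6)) - 49765 = (-1334 + 11/13) - 49765 = -17331/13 - 49765 = -664276/13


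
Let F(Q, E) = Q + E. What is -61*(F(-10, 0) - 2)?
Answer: 732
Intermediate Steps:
F(Q, E) = E + Q
-61*(F(-10, 0) - 2) = -61*((0 - 10) - 2) = -61*(-10 - 2) = -61*(-12) = 732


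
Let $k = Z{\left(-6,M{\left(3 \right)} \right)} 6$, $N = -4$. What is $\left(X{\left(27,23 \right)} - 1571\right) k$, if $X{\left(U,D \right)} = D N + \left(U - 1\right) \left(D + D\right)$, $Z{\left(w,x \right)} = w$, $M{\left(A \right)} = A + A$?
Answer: $16812$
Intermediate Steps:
$M{\left(A \right)} = 2 A$
$X{\left(U,D \right)} = - 4 D + 2 D \left(-1 + U\right)$ ($X{\left(U,D \right)} = D \left(-4\right) + \left(U - 1\right) \left(D + D\right) = - 4 D + \left(-1 + U\right) 2 D = - 4 D + 2 D \left(-1 + U\right)$)
$k = -36$ ($k = \left(-6\right) 6 = -36$)
$\left(X{\left(27,23 \right)} - 1571\right) k = \left(2 \cdot 23 \left(-3 + 27\right) - 1571\right) \left(-36\right) = \left(2 \cdot 23 \cdot 24 - 1571\right) \left(-36\right) = \left(1104 - 1571\right) \left(-36\right) = \left(-467\right) \left(-36\right) = 16812$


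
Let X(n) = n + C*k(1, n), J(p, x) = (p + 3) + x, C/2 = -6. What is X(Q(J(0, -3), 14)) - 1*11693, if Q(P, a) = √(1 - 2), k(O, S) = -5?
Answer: -11633 + I ≈ -11633.0 + 1.0*I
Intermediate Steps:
C = -12 (C = 2*(-6) = -12)
J(p, x) = 3 + p + x (J(p, x) = (3 + p) + x = 3 + p + x)
Q(P, a) = I (Q(P, a) = √(-1) = I)
X(n) = 60 + n (X(n) = n - 12*(-5) = n + 60 = 60 + n)
X(Q(J(0, -3), 14)) - 1*11693 = (60 + I) - 1*11693 = (60 + I) - 11693 = -11633 + I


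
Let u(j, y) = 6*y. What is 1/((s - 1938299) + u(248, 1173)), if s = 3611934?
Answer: 1/1680673 ≈ 5.9500e-7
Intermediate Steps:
1/((s - 1938299) + u(248, 1173)) = 1/((3611934 - 1938299) + 6*1173) = 1/(1673635 + 7038) = 1/1680673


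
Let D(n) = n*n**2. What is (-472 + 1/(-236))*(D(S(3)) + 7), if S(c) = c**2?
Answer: -20496312/59 ≈ -3.4740e+5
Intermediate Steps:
D(n) = n**3
(-472 + 1/(-236))*(D(S(3)) + 7) = (-472 + 1/(-236))*((3**2)**3 + 7) = (-472 - 1/236)*(9**3 + 7) = -111393*(729 + 7)/236 = -111393/236*736 = -20496312/59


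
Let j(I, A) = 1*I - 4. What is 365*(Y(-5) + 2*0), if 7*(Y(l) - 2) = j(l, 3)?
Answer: 1825/7 ≈ 260.71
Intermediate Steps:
j(I, A) = -4 + I (j(I, A) = I - 4 = -4 + I)
Y(l) = 10/7 + l/7 (Y(l) = 2 + (-4 + l)/7 = 2 + (-4/7 + l/7) = 10/7 + l/7)
365*(Y(-5) + 2*0) = 365*((10/7 + (⅐)*(-5)) + 2*0) = 365*((10/7 - 5/7) + 0) = 365*(5/7 + 0) = 365*(5/7) = 1825/7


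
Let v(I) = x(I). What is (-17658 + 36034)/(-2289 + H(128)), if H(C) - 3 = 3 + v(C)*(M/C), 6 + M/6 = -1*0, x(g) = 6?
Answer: -294016/36555 ≈ -8.0431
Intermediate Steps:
M = -36 (M = -36 + 6*(-1*0) = -36 + 6*0 = -36 + 0 = -36)
v(I) = 6
H(C) = 6 - 216/C (H(C) = 3 + (3 + 6*(-36/C)) = 3 + (3 - 216/C) = 6 - 216/C)
(-17658 + 36034)/(-2289 + H(128)) = (-17658 + 36034)/(-2289 + (6 - 216/128)) = 18376/(-2289 + (6 - 216*1/128)) = 18376/(-2289 + (6 - 27/16)) = 18376/(-2289 + 69/16) = 18376/(-36555/16) = 18376*(-16/36555) = -294016/36555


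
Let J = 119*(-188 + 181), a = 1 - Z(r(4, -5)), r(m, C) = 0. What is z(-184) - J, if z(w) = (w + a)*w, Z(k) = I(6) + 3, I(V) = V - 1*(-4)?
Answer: 36897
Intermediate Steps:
I(V) = 4 + V (I(V) = V + 4 = 4 + V)
Z(k) = 13 (Z(k) = (4 + 6) + 3 = 10 + 3 = 13)
a = -12 (a = 1 - 1*13 = 1 - 13 = -12)
J = -833 (J = 119*(-7) = -833)
z(w) = w*(-12 + w) (z(w) = (w - 12)*w = (-12 + w)*w = w*(-12 + w))
z(-184) - J = -184*(-12 - 184) - 1*(-833) = -184*(-196) + 833 = 36064 + 833 = 36897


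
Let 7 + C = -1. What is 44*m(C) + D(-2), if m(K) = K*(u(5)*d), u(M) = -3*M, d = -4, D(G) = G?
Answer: -21122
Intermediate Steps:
C = -8 (C = -7 - 1 = -8)
m(K) = 60*K (m(K) = K*(-3*5*(-4)) = K*(-15*(-4)) = K*60 = 60*K)
44*m(C) + D(-2) = 44*(60*(-8)) - 2 = 44*(-480) - 2 = -21120 - 2 = -21122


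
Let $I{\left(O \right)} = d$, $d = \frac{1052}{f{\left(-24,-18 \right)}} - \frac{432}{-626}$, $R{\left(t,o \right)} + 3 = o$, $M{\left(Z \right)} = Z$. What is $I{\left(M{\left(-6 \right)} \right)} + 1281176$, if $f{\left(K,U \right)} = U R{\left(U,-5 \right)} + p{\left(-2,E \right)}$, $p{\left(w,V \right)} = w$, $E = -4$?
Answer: $\frac{28471754222}{22223} \approx 1.2812 \cdot 10^{6}$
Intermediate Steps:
$R{\left(t,o \right)} = -3 + o$
$f{\left(K,U \right)} = -2 - 8 U$ ($f{\left(K,U \right)} = U \left(-3 - 5\right) - 2 = U \left(-8\right) - 2 = - 8 U - 2 = -2 - 8 U$)
$d = \frac{179974}{22223}$ ($d = \frac{1052}{-2 - -144} - \frac{432}{-626} = \frac{1052}{-2 + 144} - - \frac{216}{313} = \frac{1052}{142} + \frac{216}{313} = 1052 \cdot \frac{1}{142} + \frac{216}{313} = \frac{526}{71} + \frac{216}{313} = \frac{179974}{22223} \approx 8.0985$)
$I{\left(O \right)} = \frac{179974}{22223}$
$I{\left(M{\left(-6 \right)} \right)} + 1281176 = \frac{179974}{22223} + 1281176 = \frac{28471754222}{22223}$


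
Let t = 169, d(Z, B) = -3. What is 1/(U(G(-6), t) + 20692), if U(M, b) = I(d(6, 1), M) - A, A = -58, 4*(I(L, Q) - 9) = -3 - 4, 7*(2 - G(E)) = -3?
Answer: 4/83029 ≈ 4.8176e-5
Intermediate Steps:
G(E) = 17/7 (G(E) = 2 - ⅐*(-3) = 2 + 3/7 = 17/7)
I(L, Q) = 29/4 (I(L, Q) = 9 + (-3 - 4)/4 = 9 + (¼)*(-7) = 9 - 7/4 = 29/4)
U(M, b) = 261/4 (U(M, b) = 29/4 - 1*(-58) = 29/4 + 58 = 261/4)
1/(U(G(-6), t) + 20692) = 1/(261/4 + 20692) = 1/(83029/4) = 4/83029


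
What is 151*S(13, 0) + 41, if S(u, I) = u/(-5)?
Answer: -1758/5 ≈ -351.60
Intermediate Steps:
S(u, I) = -u/5 (S(u, I) = u*(-⅕) = -u/5)
151*S(13, 0) + 41 = 151*(-⅕*13) + 41 = 151*(-13/5) + 41 = -1963/5 + 41 = -1758/5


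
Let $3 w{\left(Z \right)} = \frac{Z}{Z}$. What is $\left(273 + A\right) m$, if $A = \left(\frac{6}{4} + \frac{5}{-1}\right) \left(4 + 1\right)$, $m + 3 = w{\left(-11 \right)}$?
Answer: $- \frac{2044}{3} \approx -681.33$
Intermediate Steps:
$w{\left(Z \right)} = \frac{1}{3}$ ($w{\left(Z \right)} = \frac{Z \frac{1}{Z}}{3} = \frac{1}{3} \cdot 1 = \frac{1}{3}$)
$m = - \frac{8}{3}$ ($m = -3 + \frac{1}{3} = - \frac{8}{3} \approx -2.6667$)
$A = - \frac{35}{2}$ ($A = \left(6 \cdot \frac{1}{4} + 5 \left(-1\right)\right) 5 = \left(\frac{3}{2} - 5\right) 5 = \left(- \frac{7}{2}\right) 5 = - \frac{35}{2} \approx -17.5$)
$\left(273 + A\right) m = \left(273 - \frac{35}{2}\right) \left(- \frac{8}{3}\right) = \frac{511}{2} \left(- \frac{8}{3}\right) = - \frac{2044}{3}$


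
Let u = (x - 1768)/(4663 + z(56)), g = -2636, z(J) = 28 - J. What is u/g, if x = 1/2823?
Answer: 4991063/34491018780 ≈ 0.00014471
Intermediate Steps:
x = 1/2823 ≈ 0.00035423
u = -4991063/13084605 (u = (1/2823 - 1768)/(4663 + (28 - 1*56)) = -4991063/(2823*(4663 + (28 - 56))) = -4991063/(2823*(4663 - 28)) = -4991063/2823/4635 = -4991063/2823*1/4635 = -4991063/13084605 ≈ -0.38145)
u/g = -4991063/13084605/(-2636) = -4991063/13084605*(-1/2636) = 4991063/34491018780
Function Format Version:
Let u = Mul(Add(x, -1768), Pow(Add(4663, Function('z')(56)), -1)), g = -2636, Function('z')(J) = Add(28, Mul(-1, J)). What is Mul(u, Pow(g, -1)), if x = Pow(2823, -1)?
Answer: Rational(4991063, 34491018780) ≈ 0.00014471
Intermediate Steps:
x = Rational(1, 2823) ≈ 0.00035423
u = Rational(-4991063, 13084605) (u = Mul(Add(Rational(1, 2823), -1768), Pow(Add(4663, Add(28, Mul(-1, 56))), -1)) = Mul(Rational(-4991063, 2823), Pow(Add(4663, Add(28, -56)), -1)) = Mul(Rational(-4991063, 2823), Pow(Add(4663, -28), -1)) = Mul(Rational(-4991063, 2823), Pow(4635, -1)) = Mul(Rational(-4991063, 2823), Rational(1, 4635)) = Rational(-4991063, 13084605) ≈ -0.38145)
Mul(u, Pow(g, -1)) = Mul(Rational(-4991063, 13084605), Pow(-2636, -1)) = Mul(Rational(-4991063, 13084605), Rational(-1, 2636)) = Rational(4991063, 34491018780)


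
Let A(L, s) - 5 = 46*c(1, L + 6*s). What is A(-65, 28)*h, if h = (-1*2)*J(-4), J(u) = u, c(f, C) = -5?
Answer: -1800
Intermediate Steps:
A(L, s) = -225 (A(L, s) = 5 + 46*(-5) = 5 - 230 = -225)
h = 8 (h = -1*2*(-4) = -2*(-4) = 8)
A(-65, 28)*h = -225*8 = -1800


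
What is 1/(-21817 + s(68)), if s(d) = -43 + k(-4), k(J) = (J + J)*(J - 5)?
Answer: -1/21788 ≈ -4.5897e-5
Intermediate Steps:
k(J) = 2*J*(-5 + J) (k(J) = (2*J)*(-5 + J) = 2*J*(-5 + J))
s(d) = 29 (s(d) = -43 + 2*(-4)*(-5 - 4) = -43 + 2*(-4)*(-9) = -43 + 72 = 29)
1/(-21817 + s(68)) = 1/(-21817 + 29) = 1/(-21788) = -1/21788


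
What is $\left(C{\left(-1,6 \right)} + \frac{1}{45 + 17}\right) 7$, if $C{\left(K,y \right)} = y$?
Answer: $\frac{2611}{62} \approx 42.113$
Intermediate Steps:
$\left(C{\left(-1,6 \right)} + \frac{1}{45 + 17}\right) 7 = \left(6 + \frac{1}{45 + 17}\right) 7 = \left(6 + \frac{1}{62}\right) 7 = \frac{373}{62} \cdot 7 = \frac{2611}{62}$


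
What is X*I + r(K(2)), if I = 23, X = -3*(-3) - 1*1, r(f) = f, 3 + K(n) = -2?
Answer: 179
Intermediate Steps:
K(n) = -5 (K(n) = -3 - 2 = -5)
X = 8 (X = 9 - 1 = 8)
X*I + r(K(2)) = 8*23 - 5 = 184 - 5 = 179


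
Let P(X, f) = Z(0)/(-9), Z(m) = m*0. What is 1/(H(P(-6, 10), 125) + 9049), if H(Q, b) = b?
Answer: 1/9174 ≈ 0.00010900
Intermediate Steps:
Z(m) = 0
P(X, f) = 0 (P(X, f) = 0/(-9) = 0*(-⅑) = 0)
1/(H(P(-6, 10), 125) + 9049) = 1/(125 + 9049) = 1/9174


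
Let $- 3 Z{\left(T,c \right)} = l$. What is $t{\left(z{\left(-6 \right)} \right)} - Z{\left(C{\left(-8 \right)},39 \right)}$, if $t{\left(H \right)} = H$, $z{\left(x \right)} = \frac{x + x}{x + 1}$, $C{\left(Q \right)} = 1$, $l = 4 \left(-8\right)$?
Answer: $- \frac{124}{15} \approx -8.2667$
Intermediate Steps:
$l = -32$
$Z{\left(T,c \right)} = \frac{32}{3}$ ($Z{\left(T,c \right)} = \left(- \frac{1}{3}\right) \left(-32\right) = \frac{32}{3}$)
$z{\left(x \right)} = \frac{2 x}{1 + x}$
$t{\left(z{\left(-6 \right)} \right)} - Z{\left(C{\left(-8 \right)},39 \right)} = 2 \left(-6\right) \frac{1}{1 - 6} - \frac{32}{3} = 2 \left(-6\right) \frac{1}{-5} - \frac{32}{3} = 2 \left(-6\right) \left(- \frac{1}{5}\right) - \frac{32}{3} = \frac{12}{5} - \frac{32}{3} = - \frac{124}{15}$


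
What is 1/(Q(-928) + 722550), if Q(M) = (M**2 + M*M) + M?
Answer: 1/2443990 ≈ 4.0917e-7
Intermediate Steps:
Q(M) = M + 2*M**2 (Q(M) = (M**2 + M**2) + M = 2*M**2 + M = M + 2*M**2)
1/(Q(-928) + 722550) = 1/(-928*(1 + 2*(-928)) + 722550) = 1/(-928*(1 - 1856) + 722550) = 1/(-928*(-1855) + 722550) = 1/(1721440 + 722550) = 1/2443990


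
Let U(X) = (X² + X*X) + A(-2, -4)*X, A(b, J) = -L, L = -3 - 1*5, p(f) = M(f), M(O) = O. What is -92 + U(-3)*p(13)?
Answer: -170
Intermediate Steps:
p(f) = f
L = -8 (L = -3 - 5 = -8)
A(b, J) = 8 (A(b, J) = -1*(-8) = 8)
U(X) = 2*X² + 8*X (U(X) = (X² + X*X) + 8*X = (X² + X²) + 8*X = 2*X² + 8*X)
-92 + U(-3)*p(13) = -92 + (2*(-3)*(4 - 3))*13 = -92 + (2*(-3)*1)*13 = -92 - 6*13 = -92 - 78 = -170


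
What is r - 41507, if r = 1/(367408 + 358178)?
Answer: -30116898101/725586 ≈ -41507.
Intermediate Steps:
r = 1/725586 ≈ 1.3782e-6
r - 41507 = 1/725586 - 41507 = -30116898101/725586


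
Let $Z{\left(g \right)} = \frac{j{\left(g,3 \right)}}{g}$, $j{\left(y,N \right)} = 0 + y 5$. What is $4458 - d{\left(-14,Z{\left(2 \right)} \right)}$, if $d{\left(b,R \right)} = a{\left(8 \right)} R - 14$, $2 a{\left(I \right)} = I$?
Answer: $4452$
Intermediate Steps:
$a{\left(I \right)} = \frac{I}{2}$
$j{\left(y,N \right)} = 5 y$ ($j{\left(y,N \right)} = 0 + 5 y = 5 y$)
$Z{\left(g \right)} = 5$ ($Z{\left(g \right)} = \frac{5 g}{g} = 5$)
$d{\left(b,R \right)} = -14 + 4 R$ ($d{\left(b,R \right)} = \frac{1}{2} \cdot 8 R - 14 = 4 R - 14 = -14 + 4 R$)
$4458 - d{\left(-14,Z{\left(2 \right)} \right)} = 4458 - \left(-14 + 4 \cdot 5\right) = 4458 - \left(-14 + 20\right) = 4458 - 6 = 4452$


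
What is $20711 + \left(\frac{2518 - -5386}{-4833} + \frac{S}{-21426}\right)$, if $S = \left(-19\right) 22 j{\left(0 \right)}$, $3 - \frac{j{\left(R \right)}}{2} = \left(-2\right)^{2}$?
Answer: $\frac{357414856591}{17258643} \approx 20709.0$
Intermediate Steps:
$j{\left(R \right)} = -2$ ($j{\left(R \right)} = 6 - 2 \left(-2\right)^{2} = 6 - 8 = -2$)
$S = 836$ ($S = \left(-19\right) 22 \left(-2\right) = \left(-418\right) \left(-2\right) = 836$)
$20711 + \left(\frac{2518 - -5386}{-4833} + \frac{S}{-21426}\right) = 20711 + \left(\frac{2518 - -5386}{-4833} + \frac{836}{-21426}\right) = 20711 + \left(\left(2518 + 5386\right) \left(- \frac{1}{4833}\right) + 836 \left(- \frac{1}{21426}\right)\right) = 20711 + \left(7904 \left(- \frac{1}{4833}\right) - \frac{418}{10713}\right) = 20711 - \frac{28898582}{17258643} = \frac{357414856591}{17258643}$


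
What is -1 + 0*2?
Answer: -1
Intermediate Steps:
-1 + 0*2 = -1 + 0 = -1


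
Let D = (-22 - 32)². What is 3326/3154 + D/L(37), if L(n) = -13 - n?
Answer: -2257691/39425 ≈ -57.265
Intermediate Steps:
D = 2916 (D = (-54)² = 2916)
3326/3154 + D/L(37) = 3326/3154 + 2916/(-13 - 1*37) = 3326*(1/3154) + 2916/(-13 - 37) = 1663/1577 + 2916/(-50) = 1663/1577 + 2916*(-1/50) = 1663/1577 - 1458/25 = -2257691/39425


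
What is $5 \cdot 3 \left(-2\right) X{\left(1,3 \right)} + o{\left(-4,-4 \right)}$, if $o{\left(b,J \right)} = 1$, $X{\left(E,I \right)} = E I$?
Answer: $-89$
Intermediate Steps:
$5 \cdot 3 \left(-2\right) X{\left(1,3 \right)} + o{\left(-4,-4 \right)} = 5 \cdot 3 \left(-2\right) 1 \cdot 3 + 1 = 15 \left(-2\right) 3 + 1 = \left(-30\right) 3 + 1 = -90 + 1 = -89$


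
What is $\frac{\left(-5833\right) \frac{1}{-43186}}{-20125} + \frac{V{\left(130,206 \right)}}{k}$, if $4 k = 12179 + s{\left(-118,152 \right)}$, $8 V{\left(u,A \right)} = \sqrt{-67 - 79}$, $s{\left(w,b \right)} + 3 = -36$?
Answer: $- \frac{5833}{869118250} + \frac{i \sqrt{146}}{24280} \approx -6.7114 \cdot 10^{-6} + 0.00049765 i$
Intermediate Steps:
$s{\left(w,b \right)} = -39$ ($s{\left(w,b \right)} = -3 - 36 = -39$)
$V{\left(u,A \right)} = \frac{i \sqrt{146}}{8}$ ($V{\left(u,A \right)} = \frac{\sqrt{-67 - 79}}{8} = \frac{\sqrt{-146}}{8} = \frac{i \sqrt{146}}{8}$)
$k = 3035$ ($k = \frac{12179 - 39}{4} = \frac{1}{4} \cdot 12140 = 3035$)
$\frac{\left(-5833\right) \frac{1}{-43186}}{-20125} + \frac{V{\left(130,206 \right)}}{k} = \frac{\left(-5833\right) \frac{1}{-43186}}{-20125} + \frac{\frac{1}{8} i \sqrt{146}}{3035} = \left(-5833\right) \left(- \frac{1}{43186}\right) \left(- \frac{1}{20125}\right) + \frac{i \sqrt{146}}{8} \cdot \frac{1}{3035} = \frac{5833}{43186} \left(- \frac{1}{20125}\right) + \frac{i \sqrt{146}}{24280} = - \frac{5833}{869118250} + \frac{i \sqrt{146}}{24280}$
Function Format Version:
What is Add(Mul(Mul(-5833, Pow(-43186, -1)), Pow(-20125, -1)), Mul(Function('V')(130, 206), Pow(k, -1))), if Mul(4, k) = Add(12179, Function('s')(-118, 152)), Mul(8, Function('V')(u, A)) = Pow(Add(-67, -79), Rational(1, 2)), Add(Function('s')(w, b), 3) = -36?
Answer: Add(Rational(-5833, 869118250), Mul(Rational(1, 24280), I, Pow(146, Rational(1, 2)))) ≈ Add(-6.7114e-6, Mul(0.00049765, I))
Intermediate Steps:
Function('s')(w, b) = -39 (Function('s')(w, b) = Add(-3, -36) = -39)
Function('V')(u, A) = Mul(Rational(1, 8), I, Pow(146, Rational(1, 2))) (Function('V')(u, A) = Mul(Rational(1, 8), Pow(Add(-67, -79), Rational(1, 2))) = Mul(Rational(1, 8), Pow(-146, Rational(1, 2))) = Mul(Rational(1, 8), Mul(I, Pow(146, Rational(1, 2)))) = Mul(Rational(1, 8), I, Pow(146, Rational(1, 2))))
k = 3035 (k = Mul(Rational(1, 4), Add(12179, -39)) = Mul(Rational(1, 4), 12140) = 3035)
Add(Mul(Mul(-5833, Pow(-43186, -1)), Pow(-20125, -1)), Mul(Function('V')(130, 206), Pow(k, -1))) = Add(Mul(Mul(-5833, Pow(-43186, -1)), Pow(-20125, -1)), Mul(Mul(Rational(1, 8), I, Pow(146, Rational(1, 2))), Pow(3035, -1))) = Add(Mul(Mul(-5833, Rational(-1, 43186)), Rational(-1, 20125)), Mul(Mul(Rational(1, 8), I, Pow(146, Rational(1, 2))), Rational(1, 3035))) = Add(Mul(Rational(5833, 43186), Rational(-1, 20125)), Mul(Rational(1, 24280), I, Pow(146, Rational(1, 2)))) = Add(Rational(-5833, 869118250), Mul(Rational(1, 24280), I, Pow(146, Rational(1, 2))))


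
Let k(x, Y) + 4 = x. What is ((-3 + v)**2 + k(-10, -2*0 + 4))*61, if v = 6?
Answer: -305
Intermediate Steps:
k(x, Y) = -4 + x
((-3 + v)**2 + k(-10, -2*0 + 4))*61 = ((-3 + 6)**2 + (-4 - 10))*61 = (3**2 - 14)*61 = (9 - 14)*61 = -5*61 = -305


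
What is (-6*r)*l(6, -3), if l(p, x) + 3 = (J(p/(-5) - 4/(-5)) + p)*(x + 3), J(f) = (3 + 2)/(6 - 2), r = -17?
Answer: -306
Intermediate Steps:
J(f) = 5/4
l(p, x) = -3 + (3 + x)*(5/4 + p) (l(p, x) = -3 + (5/4 + p)*(x + 3) = -3 + (5/4 + p)*(3 + x) = -3 + (3 + x)*(5/4 + p))
(-6*r)*l(6, -3) = (-6*(-17))*(3/4 + 3*6 + (5/4)*(-3) + 6*(-3)) = 102*(3/4 + 18 - 15/4 - 18) = 102*(-3) = -306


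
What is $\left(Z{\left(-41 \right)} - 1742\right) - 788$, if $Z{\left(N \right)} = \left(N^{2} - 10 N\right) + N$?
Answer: $-480$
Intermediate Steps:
$Z{\left(N \right)} = N^{2} - 9 N$
$\left(Z{\left(-41 \right)} - 1742\right) - 788 = \left(- 41 \left(-9 - 41\right) - 1742\right) - 788 = \left(\left(-41\right) \left(-50\right) - 1742\right) - 788 = \left(2050 - 1742\right) - 788 = 308 - 788 = -480$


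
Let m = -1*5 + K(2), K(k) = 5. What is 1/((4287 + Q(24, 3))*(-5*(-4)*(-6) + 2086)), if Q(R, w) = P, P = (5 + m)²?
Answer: 1/8477392 ≈ 1.1796e-7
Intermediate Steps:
m = 0 (m = -1*5 + 5 = -5 + 5 = 0)
P = 25 (P = (5 + 0)² = 5² = 25)
Q(R, w) = 25
1/((4287 + Q(24, 3))*(-5*(-4)*(-6) + 2086)) = 1/((4287 + 25)*(-5*(-4)*(-6) + 2086)) = 1/(4312*(20*(-6) + 2086)) = 1/(4312*(-120 + 2086)) = 1/(4312*1966) = 1/8477392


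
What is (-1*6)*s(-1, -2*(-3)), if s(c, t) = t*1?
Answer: -36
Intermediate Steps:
s(c, t) = t
(-1*6)*s(-1, -2*(-3)) = (-1*6)*(-2*(-3)) = -6*6 = -36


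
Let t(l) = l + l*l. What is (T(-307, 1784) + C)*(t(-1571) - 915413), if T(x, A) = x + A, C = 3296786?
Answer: 5115793913991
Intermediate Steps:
T(x, A) = A + x
t(l) = l + l²
(T(-307, 1784) + C)*(t(-1571) - 915413) = ((1784 - 307) + 3296786)*(-1571*(1 - 1571) - 915413) = (1477 + 3296786)*(-1571*(-1570) - 915413) = 3298263*(2466470 - 915413) = 3298263*1551057 = 5115793913991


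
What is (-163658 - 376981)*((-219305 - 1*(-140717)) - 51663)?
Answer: 70418770389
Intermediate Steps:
(-163658 - 376981)*((-219305 - 1*(-140717)) - 51663) = -540639*((-219305 + 140717) - 51663) = -540639*(-78588 - 51663) = -540639*(-130251) = 70418770389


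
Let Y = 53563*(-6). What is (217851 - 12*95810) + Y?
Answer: -1253247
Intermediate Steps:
Y = -321378
(217851 - 12*95810) + Y = (217851 - 12*95810) - 321378 = (217851 - 1149720) - 321378 = -931869 - 321378 = -1253247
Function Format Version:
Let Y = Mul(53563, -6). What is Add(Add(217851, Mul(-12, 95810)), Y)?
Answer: -1253247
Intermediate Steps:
Y = -321378
Add(Add(217851, Mul(-12, 95810)), Y) = Add(Add(217851, Mul(-12, 95810)), -321378) = Add(Add(217851, -1149720), -321378) = Add(-931869, -321378) = -1253247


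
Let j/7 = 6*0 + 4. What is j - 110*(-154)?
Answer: 16968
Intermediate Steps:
j = 28 (j = 7*(6*0 + 4) = 7*(0 + 4) = 7*4 = 28)
j - 110*(-154) = 28 - 110*(-154) = 28 + 16940 = 16968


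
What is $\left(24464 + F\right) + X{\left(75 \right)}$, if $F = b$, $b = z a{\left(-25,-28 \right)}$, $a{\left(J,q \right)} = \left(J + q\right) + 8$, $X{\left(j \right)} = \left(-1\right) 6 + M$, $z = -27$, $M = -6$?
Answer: $25667$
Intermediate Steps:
$X{\left(j \right)} = -12$ ($X{\left(j \right)} = \left(-1\right) 6 - 6 = -6 - 6 = -12$)
$a{\left(J,q \right)} = 8 + J + q$
$b = 1215$ ($b = - 27 \left(8 - 25 - 28\right) = \left(-27\right) \left(-45\right) = 1215$)
$F = 1215$
$\left(24464 + F\right) + X{\left(75 \right)} = \left(24464 + 1215\right) - 12 = 25679 - 12 = 25667$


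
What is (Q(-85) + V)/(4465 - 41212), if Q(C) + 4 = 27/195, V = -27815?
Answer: 200914/265395 ≈ 0.75704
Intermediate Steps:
Q(C) = -251/65 (Q(C) = -4 + 27/195 = -4 + 27*(1/195) = -4 + 9/65 = -251/65)
(Q(-85) + V)/(4465 - 41212) = (-251/65 - 27815)/(4465 - 41212) = -1808226/65/(-36747) = -1808226/65*(-1/36747) = 200914/265395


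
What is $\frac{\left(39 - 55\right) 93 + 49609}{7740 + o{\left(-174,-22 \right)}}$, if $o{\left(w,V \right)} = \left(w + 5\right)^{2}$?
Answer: $\frac{48121}{36301} \approx 1.3256$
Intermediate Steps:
$o{\left(w,V \right)} = \left(5 + w\right)^{2}$
$\frac{\left(39 - 55\right) 93 + 49609}{7740 + o{\left(-174,-22 \right)}} = \frac{\left(39 - 55\right) 93 + 49609}{7740 + \left(5 - 174\right)^{2}} = \frac{\left(-16\right) 93 + 49609}{7740 + \left(-169\right)^{2}} = \frac{-1488 + 49609}{7740 + 28561} = \frac{48121}{36301}$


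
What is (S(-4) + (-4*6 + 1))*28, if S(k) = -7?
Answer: -840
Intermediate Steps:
(S(-4) + (-4*6 + 1))*28 = (-7 + (-4*6 + 1))*28 = (-7 + (-24 + 1))*28 = (-7 - 23)*28 = -30*28 = -840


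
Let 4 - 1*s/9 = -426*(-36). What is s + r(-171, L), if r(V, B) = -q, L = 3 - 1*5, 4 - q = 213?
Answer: -137779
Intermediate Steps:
s = -137988 (s = 36 - (-3834)*(-36) = 36 - 9*15336 = 36 - 138024 = -137988)
q = -209 (q = 4 - 1*213 = 4 - 213 = -209)
L = -2 (L = 3 - 5 = -2)
r(V, B) = 209 (r(V, B) = -1*(-209) = 209)
s + r(-171, L) = -137988 + 209 = -137779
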